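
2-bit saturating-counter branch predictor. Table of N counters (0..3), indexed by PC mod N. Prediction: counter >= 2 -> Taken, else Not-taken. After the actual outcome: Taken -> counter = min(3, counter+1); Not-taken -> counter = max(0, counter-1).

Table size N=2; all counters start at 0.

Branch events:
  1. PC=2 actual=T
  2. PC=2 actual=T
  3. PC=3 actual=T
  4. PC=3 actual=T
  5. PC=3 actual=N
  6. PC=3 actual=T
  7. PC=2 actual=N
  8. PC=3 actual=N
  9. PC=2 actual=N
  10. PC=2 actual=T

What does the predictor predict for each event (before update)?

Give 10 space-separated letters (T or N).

Ev 1: PC=2 idx=0 pred=N actual=T -> ctr[0]=1
Ev 2: PC=2 idx=0 pred=N actual=T -> ctr[0]=2
Ev 3: PC=3 idx=1 pred=N actual=T -> ctr[1]=1
Ev 4: PC=3 idx=1 pred=N actual=T -> ctr[1]=2
Ev 5: PC=3 idx=1 pred=T actual=N -> ctr[1]=1
Ev 6: PC=3 idx=1 pred=N actual=T -> ctr[1]=2
Ev 7: PC=2 idx=0 pred=T actual=N -> ctr[0]=1
Ev 8: PC=3 idx=1 pred=T actual=N -> ctr[1]=1
Ev 9: PC=2 idx=0 pred=N actual=N -> ctr[0]=0
Ev 10: PC=2 idx=0 pred=N actual=T -> ctr[0]=1

Answer: N N N N T N T T N N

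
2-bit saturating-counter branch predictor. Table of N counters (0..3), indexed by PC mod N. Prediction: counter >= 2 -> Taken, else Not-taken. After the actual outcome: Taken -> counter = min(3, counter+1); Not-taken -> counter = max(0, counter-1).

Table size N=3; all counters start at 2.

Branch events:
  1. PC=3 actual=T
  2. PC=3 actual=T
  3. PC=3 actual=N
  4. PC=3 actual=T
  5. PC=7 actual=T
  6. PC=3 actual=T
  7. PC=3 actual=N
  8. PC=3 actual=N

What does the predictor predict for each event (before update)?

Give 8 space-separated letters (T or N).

Answer: T T T T T T T T

Derivation:
Ev 1: PC=3 idx=0 pred=T actual=T -> ctr[0]=3
Ev 2: PC=3 idx=0 pred=T actual=T -> ctr[0]=3
Ev 3: PC=3 idx=0 pred=T actual=N -> ctr[0]=2
Ev 4: PC=3 idx=0 pred=T actual=T -> ctr[0]=3
Ev 5: PC=7 idx=1 pred=T actual=T -> ctr[1]=3
Ev 6: PC=3 idx=0 pred=T actual=T -> ctr[0]=3
Ev 7: PC=3 idx=0 pred=T actual=N -> ctr[0]=2
Ev 8: PC=3 idx=0 pred=T actual=N -> ctr[0]=1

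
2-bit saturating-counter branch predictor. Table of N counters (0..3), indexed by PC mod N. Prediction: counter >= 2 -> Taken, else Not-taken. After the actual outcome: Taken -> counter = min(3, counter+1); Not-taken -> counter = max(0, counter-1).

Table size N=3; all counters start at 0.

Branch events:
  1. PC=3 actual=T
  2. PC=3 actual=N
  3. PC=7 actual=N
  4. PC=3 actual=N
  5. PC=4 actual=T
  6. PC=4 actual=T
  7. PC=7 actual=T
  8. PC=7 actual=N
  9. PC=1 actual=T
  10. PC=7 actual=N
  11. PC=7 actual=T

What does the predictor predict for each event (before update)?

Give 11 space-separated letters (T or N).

Answer: N N N N N N T T T T T

Derivation:
Ev 1: PC=3 idx=0 pred=N actual=T -> ctr[0]=1
Ev 2: PC=3 idx=0 pred=N actual=N -> ctr[0]=0
Ev 3: PC=7 idx=1 pred=N actual=N -> ctr[1]=0
Ev 4: PC=3 idx=0 pred=N actual=N -> ctr[0]=0
Ev 5: PC=4 idx=1 pred=N actual=T -> ctr[1]=1
Ev 6: PC=4 idx=1 pred=N actual=T -> ctr[1]=2
Ev 7: PC=7 idx=1 pred=T actual=T -> ctr[1]=3
Ev 8: PC=7 idx=1 pred=T actual=N -> ctr[1]=2
Ev 9: PC=1 idx=1 pred=T actual=T -> ctr[1]=3
Ev 10: PC=7 idx=1 pred=T actual=N -> ctr[1]=2
Ev 11: PC=7 idx=1 pred=T actual=T -> ctr[1]=3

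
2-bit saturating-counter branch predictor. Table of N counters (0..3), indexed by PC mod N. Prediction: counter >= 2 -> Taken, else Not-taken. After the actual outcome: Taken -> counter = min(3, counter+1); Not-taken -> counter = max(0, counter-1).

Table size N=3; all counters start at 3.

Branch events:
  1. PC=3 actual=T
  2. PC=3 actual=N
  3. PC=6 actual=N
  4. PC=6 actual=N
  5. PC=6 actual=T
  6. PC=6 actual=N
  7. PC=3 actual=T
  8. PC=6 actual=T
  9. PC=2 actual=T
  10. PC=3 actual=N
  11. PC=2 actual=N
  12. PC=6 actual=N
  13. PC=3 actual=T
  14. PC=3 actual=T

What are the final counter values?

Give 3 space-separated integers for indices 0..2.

Answer: 2 3 2

Derivation:
Ev 1: PC=3 idx=0 pred=T actual=T -> ctr[0]=3
Ev 2: PC=3 idx=0 pred=T actual=N -> ctr[0]=2
Ev 3: PC=6 idx=0 pred=T actual=N -> ctr[0]=1
Ev 4: PC=6 idx=0 pred=N actual=N -> ctr[0]=0
Ev 5: PC=6 idx=0 pred=N actual=T -> ctr[0]=1
Ev 6: PC=6 idx=0 pred=N actual=N -> ctr[0]=0
Ev 7: PC=3 idx=0 pred=N actual=T -> ctr[0]=1
Ev 8: PC=6 idx=0 pred=N actual=T -> ctr[0]=2
Ev 9: PC=2 idx=2 pred=T actual=T -> ctr[2]=3
Ev 10: PC=3 idx=0 pred=T actual=N -> ctr[0]=1
Ev 11: PC=2 idx=2 pred=T actual=N -> ctr[2]=2
Ev 12: PC=6 idx=0 pred=N actual=N -> ctr[0]=0
Ev 13: PC=3 idx=0 pred=N actual=T -> ctr[0]=1
Ev 14: PC=3 idx=0 pred=N actual=T -> ctr[0]=2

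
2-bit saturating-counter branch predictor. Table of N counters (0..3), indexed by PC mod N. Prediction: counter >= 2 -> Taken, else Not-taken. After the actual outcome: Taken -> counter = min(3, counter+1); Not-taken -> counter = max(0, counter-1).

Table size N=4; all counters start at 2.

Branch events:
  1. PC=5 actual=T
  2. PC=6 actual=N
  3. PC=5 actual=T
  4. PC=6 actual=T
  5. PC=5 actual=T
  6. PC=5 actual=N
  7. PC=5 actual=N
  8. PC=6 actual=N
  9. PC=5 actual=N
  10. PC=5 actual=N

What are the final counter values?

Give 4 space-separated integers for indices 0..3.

Answer: 2 0 1 2

Derivation:
Ev 1: PC=5 idx=1 pred=T actual=T -> ctr[1]=3
Ev 2: PC=6 idx=2 pred=T actual=N -> ctr[2]=1
Ev 3: PC=5 idx=1 pred=T actual=T -> ctr[1]=3
Ev 4: PC=6 idx=2 pred=N actual=T -> ctr[2]=2
Ev 5: PC=5 idx=1 pred=T actual=T -> ctr[1]=3
Ev 6: PC=5 idx=1 pred=T actual=N -> ctr[1]=2
Ev 7: PC=5 idx=1 pred=T actual=N -> ctr[1]=1
Ev 8: PC=6 idx=2 pred=T actual=N -> ctr[2]=1
Ev 9: PC=5 idx=1 pred=N actual=N -> ctr[1]=0
Ev 10: PC=5 idx=1 pred=N actual=N -> ctr[1]=0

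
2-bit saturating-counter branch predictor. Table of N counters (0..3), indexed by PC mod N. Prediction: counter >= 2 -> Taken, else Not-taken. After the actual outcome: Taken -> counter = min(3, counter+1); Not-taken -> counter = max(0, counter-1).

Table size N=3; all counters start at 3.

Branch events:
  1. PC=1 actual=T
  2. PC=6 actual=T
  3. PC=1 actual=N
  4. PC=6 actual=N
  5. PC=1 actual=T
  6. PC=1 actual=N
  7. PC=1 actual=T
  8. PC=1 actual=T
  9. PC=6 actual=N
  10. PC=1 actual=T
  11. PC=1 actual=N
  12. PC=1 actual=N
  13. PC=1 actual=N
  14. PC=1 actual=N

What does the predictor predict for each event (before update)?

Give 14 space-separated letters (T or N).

Ev 1: PC=1 idx=1 pred=T actual=T -> ctr[1]=3
Ev 2: PC=6 idx=0 pred=T actual=T -> ctr[0]=3
Ev 3: PC=1 idx=1 pred=T actual=N -> ctr[1]=2
Ev 4: PC=6 idx=0 pred=T actual=N -> ctr[0]=2
Ev 5: PC=1 idx=1 pred=T actual=T -> ctr[1]=3
Ev 6: PC=1 idx=1 pred=T actual=N -> ctr[1]=2
Ev 7: PC=1 idx=1 pred=T actual=T -> ctr[1]=3
Ev 8: PC=1 idx=1 pred=T actual=T -> ctr[1]=3
Ev 9: PC=6 idx=0 pred=T actual=N -> ctr[0]=1
Ev 10: PC=1 idx=1 pred=T actual=T -> ctr[1]=3
Ev 11: PC=1 idx=1 pred=T actual=N -> ctr[1]=2
Ev 12: PC=1 idx=1 pred=T actual=N -> ctr[1]=1
Ev 13: PC=1 idx=1 pred=N actual=N -> ctr[1]=0
Ev 14: PC=1 idx=1 pred=N actual=N -> ctr[1]=0

Answer: T T T T T T T T T T T T N N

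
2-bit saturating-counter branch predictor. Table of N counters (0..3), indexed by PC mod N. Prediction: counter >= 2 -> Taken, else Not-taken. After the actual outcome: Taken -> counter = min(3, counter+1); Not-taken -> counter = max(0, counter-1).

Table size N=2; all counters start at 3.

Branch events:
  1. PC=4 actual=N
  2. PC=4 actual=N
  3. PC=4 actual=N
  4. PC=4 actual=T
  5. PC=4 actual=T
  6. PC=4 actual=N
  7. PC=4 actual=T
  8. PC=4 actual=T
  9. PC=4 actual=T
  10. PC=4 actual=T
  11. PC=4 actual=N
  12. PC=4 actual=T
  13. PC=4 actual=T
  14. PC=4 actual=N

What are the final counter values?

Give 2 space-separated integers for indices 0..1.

Answer: 2 3

Derivation:
Ev 1: PC=4 idx=0 pred=T actual=N -> ctr[0]=2
Ev 2: PC=4 idx=0 pred=T actual=N -> ctr[0]=1
Ev 3: PC=4 idx=0 pred=N actual=N -> ctr[0]=0
Ev 4: PC=4 idx=0 pred=N actual=T -> ctr[0]=1
Ev 5: PC=4 idx=0 pred=N actual=T -> ctr[0]=2
Ev 6: PC=4 idx=0 pred=T actual=N -> ctr[0]=1
Ev 7: PC=4 idx=0 pred=N actual=T -> ctr[0]=2
Ev 8: PC=4 idx=0 pred=T actual=T -> ctr[0]=3
Ev 9: PC=4 idx=0 pred=T actual=T -> ctr[0]=3
Ev 10: PC=4 idx=0 pred=T actual=T -> ctr[0]=3
Ev 11: PC=4 idx=0 pred=T actual=N -> ctr[0]=2
Ev 12: PC=4 idx=0 pred=T actual=T -> ctr[0]=3
Ev 13: PC=4 idx=0 pred=T actual=T -> ctr[0]=3
Ev 14: PC=4 idx=0 pred=T actual=N -> ctr[0]=2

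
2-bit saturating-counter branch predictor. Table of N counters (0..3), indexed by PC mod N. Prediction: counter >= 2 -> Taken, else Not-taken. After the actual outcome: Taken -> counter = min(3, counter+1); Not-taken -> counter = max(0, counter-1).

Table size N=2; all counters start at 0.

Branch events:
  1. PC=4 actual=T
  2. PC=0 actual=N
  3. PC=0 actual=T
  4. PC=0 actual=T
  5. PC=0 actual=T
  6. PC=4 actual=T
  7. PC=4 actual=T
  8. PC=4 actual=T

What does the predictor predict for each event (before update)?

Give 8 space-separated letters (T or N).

Ev 1: PC=4 idx=0 pred=N actual=T -> ctr[0]=1
Ev 2: PC=0 idx=0 pred=N actual=N -> ctr[0]=0
Ev 3: PC=0 idx=0 pred=N actual=T -> ctr[0]=1
Ev 4: PC=0 idx=0 pred=N actual=T -> ctr[0]=2
Ev 5: PC=0 idx=0 pred=T actual=T -> ctr[0]=3
Ev 6: PC=4 idx=0 pred=T actual=T -> ctr[0]=3
Ev 7: PC=4 idx=0 pred=T actual=T -> ctr[0]=3
Ev 8: PC=4 idx=0 pred=T actual=T -> ctr[0]=3

Answer: N N N N T T T T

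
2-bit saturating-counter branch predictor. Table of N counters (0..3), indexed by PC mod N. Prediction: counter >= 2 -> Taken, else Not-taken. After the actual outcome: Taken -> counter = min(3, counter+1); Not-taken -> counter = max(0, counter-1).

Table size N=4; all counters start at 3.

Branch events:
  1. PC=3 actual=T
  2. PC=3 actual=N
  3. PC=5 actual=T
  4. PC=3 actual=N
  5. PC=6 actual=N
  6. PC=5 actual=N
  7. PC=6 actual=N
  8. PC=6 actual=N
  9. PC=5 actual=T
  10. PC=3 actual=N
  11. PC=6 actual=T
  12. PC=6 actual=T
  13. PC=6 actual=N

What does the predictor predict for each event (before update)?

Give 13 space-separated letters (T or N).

Ev 1: PC=3 idx=3 pred=T actual=T -> ctr[3]=3
Ev 2: PC=3 idx=3 pred=T actual=N -> ctr[3]=2
Ev 3: PC=5 idx=1 pred=T actual=T -> ctr[1]=3
Ev 4: PC=3 idx=3 pred=T actual=N -> ctr[3]=1
Ev 5: PC=6 idx=2 pred=T actual=N -> ctr[2]=2
Ev 6: PC=5 idx=1 pred=T actual=N -> ctr[1]=2
Ev 7: PC=6 idx=2 pred=T actual=N -> ctr[2]=1
Ev 8: PC=6 idx=2 pred=N actual=N -> ctr[2]=0
Ev 9: PC=5 idx=1 pred=T actual=T -> ctr[1]=3
Ev 10: PC=3 idx=3 pred=N actual=N -> ctr[3]=0
Ev 11: PC=6 idx=2 pred=N actual=T -> ctr[2]=1
Ev 12: PC=6 idx=2 pred=N actual=T -> ctr[2]=2
Ev 13: PC=6 idx=2 pred=T actual=N -> ctr[2]=1

Answer: T T T T T T T N T N N N T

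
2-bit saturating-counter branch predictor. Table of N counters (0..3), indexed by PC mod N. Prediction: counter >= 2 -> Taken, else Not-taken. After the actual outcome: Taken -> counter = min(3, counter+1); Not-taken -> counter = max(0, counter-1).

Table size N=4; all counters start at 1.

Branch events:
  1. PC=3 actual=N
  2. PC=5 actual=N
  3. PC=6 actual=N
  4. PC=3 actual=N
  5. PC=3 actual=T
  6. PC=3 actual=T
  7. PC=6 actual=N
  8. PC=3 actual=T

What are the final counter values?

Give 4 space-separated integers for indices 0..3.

Ev 1: PC=3 idx=3 pred=N actual=N -> ctr[3]=0
Ev 2: PC=5 idx=1 pred=N actual=N -> ctr[1]=0
Ev 3: PC=6 idx=2 pred=N actual=N -> ctr[2]=0
Ev 4: PC=3 idx=3 pred=N actual=N -> ctr[3]=0
Ev 5: PC=3 idx=3 pred=N actual=T -> ctr[3]=1
Ev 6: PC=3 idx=3 pred=N actual=T -> ctr[3]=2
Ev 7: PC=6 idx=2 pred=N actual=N -> ctr[2]=0
Ev 8: PC=3 idx=3 pred=T actual=T -> ctr[3]=3

Answer: 1 0 0 3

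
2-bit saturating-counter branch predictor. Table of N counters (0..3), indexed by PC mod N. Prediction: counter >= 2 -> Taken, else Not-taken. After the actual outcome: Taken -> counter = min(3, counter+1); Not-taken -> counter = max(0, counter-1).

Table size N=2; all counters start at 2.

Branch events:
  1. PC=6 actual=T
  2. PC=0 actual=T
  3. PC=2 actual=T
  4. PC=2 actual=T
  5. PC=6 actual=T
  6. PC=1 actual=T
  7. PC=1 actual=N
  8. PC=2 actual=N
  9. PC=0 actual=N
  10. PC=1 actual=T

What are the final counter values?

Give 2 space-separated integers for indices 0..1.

Ev 1: PC=6 idx=0 pred=T actual=T -> ctr[0]=3
Ev 2: PC=0 idx=0 pred=T actual=T -> ctr[0]=3
Ev 3: PC=2 idx=0 pred=T actual=T -> ctr[0]=3
Ev 4: PC=2 idx=0 pred=T actual=T -> ctr[0]=3
Ev 5: PC=6 idx=0 pred=T actual=T -> ctr[0]=3
Ev 6: PC=1 idx=1 pred=T actual=T -> ctr[1]=3
Ev 7: PC=1 idx=1 pred=T actual=N -> ctr[1]=2
Ev 8: PC=2 idx=0 pred=T actual=N -> ctr[0]=2
Ev 9: PC=0 idx=0 pred=T actual=N -> ctr[0]=1
Ev 10: PC=1 idx=1 pred=T actual=T -> ctr[1]=3

Answer: 1 3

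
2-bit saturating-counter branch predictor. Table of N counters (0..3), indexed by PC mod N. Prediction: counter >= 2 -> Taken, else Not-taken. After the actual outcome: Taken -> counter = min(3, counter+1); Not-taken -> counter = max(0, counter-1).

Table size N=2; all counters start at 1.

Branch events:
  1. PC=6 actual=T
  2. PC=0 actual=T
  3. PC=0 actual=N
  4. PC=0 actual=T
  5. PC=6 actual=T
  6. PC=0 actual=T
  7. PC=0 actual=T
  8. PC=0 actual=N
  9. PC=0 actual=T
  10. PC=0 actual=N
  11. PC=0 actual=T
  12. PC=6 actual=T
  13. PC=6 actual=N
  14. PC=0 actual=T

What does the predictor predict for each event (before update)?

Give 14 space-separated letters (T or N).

Answer: N T T T T T T T T T T T T T

Derivation:
Ev 1: PC=6 idx=0 pred=N actual=T -> ctr[0]=2
Ev 2: PC=0 idx=0 pred=T actual=T -> ctr[0]=3
Ev 3: PC=0 idx=0 pred=T actual=N -> ctr[0]=2
Ev 4: PC=0 idx=0 pred=T actual=T -> ctr[0]=3
Ev 5: PC=6 idx=0 pred=T actual=T -> ctr[0]=3
Ev 6: PC=0 idx=0 pred=T actual=T -> ctr[0]=3
Ev 7: PC=0 idx=0 pred=T actual=T -> ctr[0]=3
Ev 8: PC=0 idx=0 pred=T actual=N -> ctr[0]=2
Ev 9: PC=0 idx=0 pred=T actual=T -> ctr[0]=3
Ev 10: PC=0 idx=0 pred=T actual=N -> ctr[0]=2
Ev 11: PC=0 idx=0 pred=T actual=T -> ctr[0]=3
Ev 12: PC=6 idx=0 pred=T actual=T -> ctr[0]=3
Ev 13: PC=6 idx=0 pred=T actual=N -> ctr[0]=2
Ev 14: PC=0 idx=0 pred=T actual=T -> ctr[0]=3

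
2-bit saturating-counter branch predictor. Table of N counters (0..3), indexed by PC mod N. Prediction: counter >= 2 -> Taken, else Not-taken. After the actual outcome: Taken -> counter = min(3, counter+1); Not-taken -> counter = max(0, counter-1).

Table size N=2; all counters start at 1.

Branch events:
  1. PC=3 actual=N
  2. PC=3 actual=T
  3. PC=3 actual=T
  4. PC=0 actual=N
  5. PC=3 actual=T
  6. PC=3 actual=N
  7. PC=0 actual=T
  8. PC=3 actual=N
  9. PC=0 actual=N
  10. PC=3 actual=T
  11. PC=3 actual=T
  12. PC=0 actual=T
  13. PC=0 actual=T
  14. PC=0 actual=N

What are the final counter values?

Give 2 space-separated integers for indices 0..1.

Ev 1: PC=3 idx=1 pred=N actual=N -> ctr[1]=0
Ev 2: PC=3 idx=1 pred=N actual=T -> ctr[1]=1
Ev 3: PC=3 idx=1 pred=N actual=T -> ctr[1]=2
Ev 4: PC=0 idx=0 pred=N actual=N -> ctr[0]=0
Ev 5: PC=3 idx=1 pred=T actual=T -> ctr[1]=3
Ev 6: PC=3 idx=1 pred=T actual=N -> ctr[1]=2
Ev 7: PC=0 idx=0 pred=N actual=T -> ctr[0]=1
Ev 8: PC=3 idx=1 pred=T actual=N -> ctr[1]=1
Ev 9: PC=0 idx=0 pred=N actual=N -> ctr[0]=0
Ev 10: PC=3 idx=1 pred=N actual=T -> ctr[1]=2
Ev 11: PC=3 idx=1 pred=T actual=T -> ctr[1]=3
Ev 12: PC=0 idx=0 pred=N actual=T -> ctr[0]=1
Ev 13: PC=0 idx=0 pred=N actual=T -> ctr[0]=2
Ev 14: PC=0 idx=0 pred=T actual=N -> ctr[0]=1

Answer: 1 3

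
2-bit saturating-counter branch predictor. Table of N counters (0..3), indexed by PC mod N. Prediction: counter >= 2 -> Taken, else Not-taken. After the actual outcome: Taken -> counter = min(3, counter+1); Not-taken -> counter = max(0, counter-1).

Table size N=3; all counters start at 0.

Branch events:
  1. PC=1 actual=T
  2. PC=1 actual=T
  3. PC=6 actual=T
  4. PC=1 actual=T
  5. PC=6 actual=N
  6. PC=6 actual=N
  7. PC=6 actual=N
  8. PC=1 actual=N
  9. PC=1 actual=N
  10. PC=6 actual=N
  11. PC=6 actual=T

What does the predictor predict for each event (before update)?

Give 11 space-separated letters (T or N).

Answer: N N N T N N N T T N N

Derivation:
Ev 1: PC=1 idx=1 pred=N actual=T -> ctr[1]=1
Ev 2: PC=1 idx=1 pred=N actual=T -> ctr[1]=2
Ev 3: PC=6 idx=0 pred=N actual=T -> ctr[0]=1
Ev 4: PC=1 idx=1 pred=T actual=T -> ctr[1]=3
Ev 5: PC=6 idx=0 pred=N actual=N -> ctr[0]=0
Ev 6: PC=6 idx=0 pred=N actual=N -> ctr[0]=0
Ev 7: PC=6 idx=0 pred=N actual=N -> ctr[0]=0
Ev 8: PC=1 idx=1 pred=T actual=N -> ctr[1]=2
Ev 9: PC=1 idx=1 pred=T actual=N -> ctr[1]=1
Ev 10: PC=6 idx=0 pred=N actual=N -> ctr[0]=0
Ev 11: PC=6 idx=0 pred=N actual=T -> ctr[0]=1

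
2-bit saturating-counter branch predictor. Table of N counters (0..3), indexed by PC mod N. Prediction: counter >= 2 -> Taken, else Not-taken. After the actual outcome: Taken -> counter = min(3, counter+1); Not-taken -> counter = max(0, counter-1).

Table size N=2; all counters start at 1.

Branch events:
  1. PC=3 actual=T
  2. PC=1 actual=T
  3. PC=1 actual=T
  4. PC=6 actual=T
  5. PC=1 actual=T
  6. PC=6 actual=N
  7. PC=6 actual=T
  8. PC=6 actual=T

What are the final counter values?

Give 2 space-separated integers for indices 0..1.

Answer: 3 3

Derivation:
Ev 1: PC=3 idx=1 pred=N actual=T -> ctr[1]=2
Ev 2: PC=1 idx=1 pred=T actual=T -> ctr[1]=3
Ev 3: PC=1 idx=1 pred=T actual=T -> ctr[1]=3
Ev 4: PC=6 idx=0 pred=N actual=T -> ctr[0]=2
Ev 5: PC=1 idx=1 pred=T actual=T -> ctr[1]=3
Ev 6: PC=6 idx=0 pred=T actual=N -> ctr[0]=1
Ev 7: PC=6 idx=0 pred=N actual=T -> ctr[0]=2
Ev 8: PC=6 idx=0 pred=T actual=T -> ctr[0]=3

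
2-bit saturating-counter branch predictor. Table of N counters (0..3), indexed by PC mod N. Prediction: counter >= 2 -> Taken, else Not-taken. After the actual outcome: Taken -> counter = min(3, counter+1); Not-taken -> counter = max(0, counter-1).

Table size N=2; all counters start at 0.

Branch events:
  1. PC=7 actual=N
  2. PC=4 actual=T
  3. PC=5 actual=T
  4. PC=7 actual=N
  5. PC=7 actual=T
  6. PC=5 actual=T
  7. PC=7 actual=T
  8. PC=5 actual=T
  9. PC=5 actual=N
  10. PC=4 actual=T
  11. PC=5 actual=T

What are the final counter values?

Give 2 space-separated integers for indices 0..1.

Ev 1: PC=7 idx=1 pred=N actual=N -> ctr[1]=0
Ev 2: PC=4 idx=0 pred=N actual=T -> ctr[0]=1
Ev 3: PC=5 idx=1 pred=N actual=T -> ctr[1]=1
Ev 4: PC=7 idx=1 pred=N actual=N -> ctr[1]=0
Ev 5: PC=7 idx=1 pred=N actual=T -> ctr[1]=1
Ev 6: PC=5 idx=1 pred=N actual=T -> ctr[1]=2
Ev 7: PC=7 idx=1 pred=T actual=T -> ctr[1]=3
Ev 8: PC=5 idx=1 pred=T actual=T -> ctr[1]=3
Ev 9: PC=5 idx=1 pred=T actual=N -> ctr[1]=2
Ev 10: PC=4 idx=0 pred=N actual=T -> ctr[0]=2
Ev 11: PC=5 idx=1 pred=T actual=T -> ctr[1]=3

Answer: 2 3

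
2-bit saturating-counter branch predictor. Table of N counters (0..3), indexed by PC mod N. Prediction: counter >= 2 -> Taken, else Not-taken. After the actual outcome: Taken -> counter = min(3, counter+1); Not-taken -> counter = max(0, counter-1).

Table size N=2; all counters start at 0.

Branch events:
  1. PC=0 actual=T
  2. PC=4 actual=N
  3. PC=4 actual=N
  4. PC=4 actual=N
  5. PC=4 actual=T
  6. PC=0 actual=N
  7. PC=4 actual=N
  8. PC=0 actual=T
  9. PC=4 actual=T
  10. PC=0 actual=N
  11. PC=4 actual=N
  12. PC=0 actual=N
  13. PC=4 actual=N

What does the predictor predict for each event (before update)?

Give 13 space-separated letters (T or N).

Answer: N N N N N N N N N T N N N

Derivation:
Ev 1: PC=0 idx=0 pred=N actual=T -> ctr[0]=1
Ev 2: PC=4 idx=0 pred=N actual=N -> ctr[0]=0
Ev 3: PC=4 idx=0 pred=N actual=N -> ctr[0]=0
Ev 4: PC=4 idx=0 pred=N actual=N -> ctr[0]=0
Ev 5: PC=4 idx=0 pred=N actual=T -> ctr[0]=1
Ev 6: PC=0 idx=0 pred=N actual=N -> ctr[0]=0
Ev 7: PC=4 idx=0 pred=N actual=N -> ctr[0]=0
Ev 8: PC=0 idx=0 pred=N actual=T -> ctr[0]=1
Ev 9: PC=4 idx=0 pred=N actual=T -> ctr[0]=2
Ev 10: PC=0 idx=0 pred=T actual=N -> ctr[0]=1
Ev 11: PC=4 idx=0 pred=N actual=N -> ctr[0]=0
Ev 12: PC=0 idx=0 pred=N actual=N -> ctr[0]=0
Ev 13: PC=4 idx=0 pred=N actual=N -> ctr[0]=0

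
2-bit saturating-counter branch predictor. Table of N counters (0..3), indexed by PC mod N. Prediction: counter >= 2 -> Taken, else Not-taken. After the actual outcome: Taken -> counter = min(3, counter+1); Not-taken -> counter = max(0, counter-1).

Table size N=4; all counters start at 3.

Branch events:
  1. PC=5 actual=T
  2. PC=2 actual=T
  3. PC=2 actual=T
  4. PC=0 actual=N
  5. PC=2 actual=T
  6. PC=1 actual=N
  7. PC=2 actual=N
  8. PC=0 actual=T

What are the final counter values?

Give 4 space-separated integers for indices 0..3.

Ev 1: PC=5 idx=1 pred=T actual=T -> ctr[1]=3
Ev 2: PC=2 idx=2 pred=T actual=T -> ctr[2]=3
Ev 3: PC=2 idx=2 pred=T actual=T -> ctr[2]=3
Ev 4: PC=0 idx=0 pred=T actual=N -> ctr[0]=2
Ev 5: PC=2 idx=2 pred=T actual=T -> ctr[2]=3
Ev 6: PC=1 idx=1 pred=T actual=N -> ctr[1]=2
Ev 7: PC=2 idx=2 pred=T actual=N -> ctr[2]=2
Ev 8: PC=0 idx=0 pred=T actual=T -> ctr[0]=3

Answer: 3 2 2 3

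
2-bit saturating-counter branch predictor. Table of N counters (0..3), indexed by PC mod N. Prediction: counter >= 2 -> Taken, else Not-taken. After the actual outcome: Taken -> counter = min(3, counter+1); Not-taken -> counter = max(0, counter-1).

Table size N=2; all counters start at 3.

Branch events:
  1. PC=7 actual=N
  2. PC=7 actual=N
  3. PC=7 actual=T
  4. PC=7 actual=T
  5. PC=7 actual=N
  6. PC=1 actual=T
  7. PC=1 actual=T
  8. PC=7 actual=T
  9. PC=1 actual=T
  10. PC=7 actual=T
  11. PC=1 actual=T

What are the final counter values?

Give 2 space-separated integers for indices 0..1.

Ev 1: PC=7 idx=1 pred=T actual=N -> ctr[1]=2
Ev 2: PC=7 idx=1 pred=T actual=N -> ctr[1]=1
Ev 3: PC=7 idx=1 pred=N actual=T -> ctr[1]=2
Ev 4: PC=7 idx=1 pred=T actual=T -> ctr[1]=3
Ev 5: PC=7 idx=1 pred=T actual=N -> ctr[1]=2
Ev 6: PC=1 idx=1 pred=T actual=T -> ctr[1]=3
Ev 7: PC=1 idx=1 pred=T actual=T -> ctr[1]=3
Ev 8: PC=7 idx=1 pred=T actual=T -> ctr[1]=3
Ev 9: PC=1 idx=1 pred=T actual=T -> ctr[1]=3
Ev 10: PC=7 idx=1 pred=T actual=T -> ctr[1]=3
Ev 11: PC=1 idx=1 pred=T actual=T -> ctr[1]=3

Answer: 3 3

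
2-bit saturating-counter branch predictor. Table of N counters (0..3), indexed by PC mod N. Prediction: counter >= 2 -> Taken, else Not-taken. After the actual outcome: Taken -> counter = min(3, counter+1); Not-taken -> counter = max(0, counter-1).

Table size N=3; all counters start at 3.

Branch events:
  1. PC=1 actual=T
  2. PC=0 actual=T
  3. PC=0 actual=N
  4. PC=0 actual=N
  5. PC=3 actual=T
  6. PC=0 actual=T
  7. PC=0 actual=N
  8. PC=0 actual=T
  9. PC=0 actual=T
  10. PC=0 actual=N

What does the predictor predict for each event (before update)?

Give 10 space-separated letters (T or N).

Ev 1: PC=1 idx=1 pred=T actual=T -> ctr[1]=3
Ev 2: PC=0 idx=0 pred=T actual=T -> ctr[0]=3
Ev 3: PC=0 idx=0 pred=T actual=N -> ctr[0]=2
Ev 4: PC=0 idx=0 pred=T actual=N -> ctr[0]=1
Ev 5: PC=3 idx=0 pred=N actual=T -> ctr[0]=2
Ev 6: PC=0 idx=0 pred=T actual=T -> ctr[0]=3
Ev 7: PC=0 idx=0 pred=T actual=N -> ctr[0]=2
Ev 8: PC=0 idx=0 pred=T actual=T -> ctr[0]=3
Ev 9: PC=0 idx=0 pred=T actual=T -> ctr[0]=3
Ev 10: PC=0 idx=0 pred=T actual=N -> ctr[0]=2

Answer: T T T T N T T T T T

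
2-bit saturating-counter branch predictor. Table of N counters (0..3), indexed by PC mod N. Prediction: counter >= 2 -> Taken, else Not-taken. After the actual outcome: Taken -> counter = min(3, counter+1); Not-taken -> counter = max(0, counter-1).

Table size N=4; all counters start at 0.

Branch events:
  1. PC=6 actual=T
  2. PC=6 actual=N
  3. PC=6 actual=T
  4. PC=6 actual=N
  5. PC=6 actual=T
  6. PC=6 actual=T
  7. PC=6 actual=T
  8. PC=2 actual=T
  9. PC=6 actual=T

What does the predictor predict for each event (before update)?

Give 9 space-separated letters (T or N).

Ev 1: PC=6 idx=2 pred=N actual=T -> ctr[2]=1
Ev 2: PC=6 idx=2 pred=N actual=N -> ctr[2]=0
Ev 3: PC=6 idx=2 pred=N actual=T -> ctr[2]=1
Ev 4: PC=6 idx=2 pred=N actual=N -> ctr[2]=0
Ev 5: PC=6 idx=2 pred=N actual=T -> ctr[2]=1
Ev 6: PC=6 idx=2 pred=N actual=T -> ctr[2]=2
Ev 7: PC=6 idx=2 pred=T actual=T -> ctr[2]=3
Ev 8: PC=2 idx=2 pred=T actual=T -> ctr[2]=3
Ev 9: PC=6 idx=2 pred=T actual=T -> ctr[2]=3

Answer: N N N N N N T T T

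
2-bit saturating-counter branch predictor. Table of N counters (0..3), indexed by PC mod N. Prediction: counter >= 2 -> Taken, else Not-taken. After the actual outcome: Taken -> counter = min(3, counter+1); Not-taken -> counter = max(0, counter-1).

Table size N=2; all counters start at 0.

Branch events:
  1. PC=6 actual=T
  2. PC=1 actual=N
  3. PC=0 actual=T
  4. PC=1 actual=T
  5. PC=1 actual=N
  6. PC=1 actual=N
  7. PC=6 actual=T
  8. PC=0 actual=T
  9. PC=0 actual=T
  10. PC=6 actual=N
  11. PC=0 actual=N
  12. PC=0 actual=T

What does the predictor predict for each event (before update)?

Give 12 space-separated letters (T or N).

Ev 1: PC=6 idx=0 pred=N actual=T -> ctr[0]=1
Ev 2: PC=1 idx=1 pred=N actual=N -> ctr[1]=0
Ev 3: PC=0 idx=0 pred=N actual=T -> ctr[0]=2
Ev 4: PC=1 idx=1 pred=N actual=T -> ctr[1]=1
Ev 5: PC=1 idx=1 pred=N actual=N -> ctr[1]=0
Ev 6: PC=1 idx=1 pred=N actual=N -> ctr[1]=0
Ev 7: PC=6 idx=0 pred=T actual=T -> ctr[0]=3
Ev 8: PC=0 idx=0 pred=T actual=T -> ctr[0]=3
Ev 9: PC=0 idx=0 pred=T actual=T -> ctr[0]=3
Ev 10: PC=6 idx=0 pred=T actual=N -> ctr[0]=2
Ev 11: PC=0 idx=0 pred=T actual=N -> ctr[0]=1
Ev 12: PC=0 idx=0 pred=N actual=T -> ctr[0]=2

Answer: N N N N N N T T T T T N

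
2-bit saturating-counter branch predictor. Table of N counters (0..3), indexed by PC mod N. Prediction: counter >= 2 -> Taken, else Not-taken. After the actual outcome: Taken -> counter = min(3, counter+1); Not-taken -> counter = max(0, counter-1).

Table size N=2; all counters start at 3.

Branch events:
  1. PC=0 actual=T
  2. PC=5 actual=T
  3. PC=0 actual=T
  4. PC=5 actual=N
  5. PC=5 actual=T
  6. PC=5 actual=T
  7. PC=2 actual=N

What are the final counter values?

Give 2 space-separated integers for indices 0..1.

Answer: 2 3

Derivation:
Ev 1: PC=0 idx=0 pred=T actual=T -> ctr[0]=3
Ev 2: PC=5 idx=1 pred=T actual=T -> ctr[1]=3
Ev 3: PC=0 idx=0 pred=T actual=T -> ctr[0]=3
Ev 4: PC=5 idx=1 pred=T actual=N -> ctr[1]=2
Ev 5: PC=5 idx=1 pred=T actual=T -> ctr[1]=3
Ev 6: PC=5 idx=1 pred=T actual=T -> ctr[1]=3
Ev 7: PC=2 idx=0 pred=T actual=N -> ctr[0]=2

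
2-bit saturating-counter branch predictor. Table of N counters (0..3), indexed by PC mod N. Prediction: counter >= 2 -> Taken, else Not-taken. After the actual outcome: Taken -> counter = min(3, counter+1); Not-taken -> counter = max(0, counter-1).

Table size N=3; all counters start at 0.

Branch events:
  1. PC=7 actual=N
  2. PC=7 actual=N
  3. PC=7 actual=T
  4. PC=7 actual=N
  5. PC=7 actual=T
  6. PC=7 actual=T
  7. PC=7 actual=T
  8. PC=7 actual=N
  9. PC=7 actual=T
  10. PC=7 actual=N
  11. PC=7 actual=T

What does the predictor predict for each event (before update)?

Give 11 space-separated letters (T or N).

Answer: N N N N N N T T T T T

Derivation:
Ev 1: PC=7 idx=1 pred=N actual=N -> ctr[1]=0
Ev 2: PC=7 idx=1 pred=N actual=N -> ctr[1]=0
Ev 3: PC=7 idx=1 pred=N actual=T -> ctr[1]=1
Ev 4: PC=7 idx=1 pred=N actual=N -> ctr[1]=0
Ev 5: PC=7 idx=1 pred=N actual=T -> ctr[1]=1
Ev 6: PC=7 idx=1 pred=N actual=T -> ctr[1]=2
Ev 7: PC=7 idx=1 pred=T actual=T -> ctr[1]=3
Ev 8: PC=7 idx=1 pred=T actual=N -> ctr[1]=2
Ev 9: PC=7 idx=1 pred=T actual=T -> ctr[1]=3
Ev 10: PC=7 idx=1 pred=T actual=N -> ctr[1]=2
Ev 11: PC=7 idx=1 pred=T actual=T -> ctr[1]=3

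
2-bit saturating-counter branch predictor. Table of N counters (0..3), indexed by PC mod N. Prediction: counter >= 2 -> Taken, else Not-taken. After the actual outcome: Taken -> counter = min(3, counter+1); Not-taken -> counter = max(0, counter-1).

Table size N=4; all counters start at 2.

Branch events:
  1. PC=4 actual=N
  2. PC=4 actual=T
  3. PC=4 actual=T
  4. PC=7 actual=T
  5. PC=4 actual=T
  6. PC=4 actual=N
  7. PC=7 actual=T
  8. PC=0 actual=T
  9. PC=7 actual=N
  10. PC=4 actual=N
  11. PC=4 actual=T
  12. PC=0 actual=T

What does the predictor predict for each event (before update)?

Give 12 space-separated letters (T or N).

Answer: T N T T T T T T T T T T

Derivation:
Ev 1: PC=4 idx=0 pred=T actual=N -> ctr[0]=1
Ev 2: PC=4 idx=0 pred=N actual=T -> ctr[0]=2
Ev 3: PC=4 idx=0 pred=T actual=T -> ctr[0]=3
Ev 4: PC=7 idx=3 pred=T actual=T -> ctr[3]=3
Ev 5: PC=4 idx=0 pred=T actual=T -> ctr[0]=3
Ev 6: PC=4 idx=0 pred=T actual=N -> ctr[0]=2
Ev 7: PC=7 idx=3 pred=T actual=T -> ctr[3]=3
Ev 8: PC=0 idx=0 pred=T actual=T -> ctr[0]=3
Ev 9: PC=7 idx=3 pred=T actual=N -> ctr[3]=2
Ev 10: PC=4 idx=0 pred=T actual=N -> ctr[0]=2
Ev 11: PC=4 idx=0 pred=T actual=T -> ctr[0]=3
Ev 12: PC=0 idx=0 pred=T actual=T -> ctr[0]=3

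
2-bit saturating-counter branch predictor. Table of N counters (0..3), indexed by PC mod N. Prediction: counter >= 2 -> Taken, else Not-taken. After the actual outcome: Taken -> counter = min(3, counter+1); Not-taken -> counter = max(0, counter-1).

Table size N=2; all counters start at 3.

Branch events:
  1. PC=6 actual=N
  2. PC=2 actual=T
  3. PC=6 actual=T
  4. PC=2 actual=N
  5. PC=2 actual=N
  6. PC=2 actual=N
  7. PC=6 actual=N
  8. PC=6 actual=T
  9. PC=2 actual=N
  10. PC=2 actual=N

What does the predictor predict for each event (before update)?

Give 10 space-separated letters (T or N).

Answer: T T T T T N N N N N

Derivation:
Ev 1: PC=6 idx=0 pred=T actual=N -> ctr[0]=2
Ev 2: PC=2 idx=0 pred=T actual=T -> ctr[0]=3
Ev 3: PC=6 idx=0 pred=T actual=T -> ctr[0]=3
Ev 4: PC=2 idx=0 pred=T actual=N -> ctr[0]=2
Ev 5: PC=2 idx=0 pred=T actual=N -> ctr[0]=1
Ev 6: PC=2 idx=0 pred=N actual=N -> ctr[0]=0
Ev 7: PC=6 idx=0 pred=N actual=N -> ctr[0]=0
Ev 8: PC=6 idx=0 pred=N actual=T -> ctr[0]=1
Ev 9: PC=2 idx=0 pred=N actual=N -> ctr[0]=0
Ev 10: PC=2 idx=0 pred=N actual=N -> ctr[0]=0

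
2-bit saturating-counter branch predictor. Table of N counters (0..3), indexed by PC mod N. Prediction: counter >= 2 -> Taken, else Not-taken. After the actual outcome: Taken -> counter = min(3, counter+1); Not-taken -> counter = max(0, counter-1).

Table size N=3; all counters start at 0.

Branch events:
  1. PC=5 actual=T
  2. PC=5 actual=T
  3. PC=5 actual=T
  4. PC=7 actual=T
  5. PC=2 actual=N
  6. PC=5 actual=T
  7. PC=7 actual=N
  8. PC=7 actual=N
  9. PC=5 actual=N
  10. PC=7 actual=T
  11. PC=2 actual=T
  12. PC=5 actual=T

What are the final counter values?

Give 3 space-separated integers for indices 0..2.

Answer: 0 1 3

Derivation:
Ev 1: PC=5 idx=2 pred=N actual=T -> ctr[2]=1
Ev 2: PC=5 idx=2 pred=N actual=T -> ctr[2]=2
Ev 3: PC=5 idx=2 pred=T actual=T -> ctr[2]=3
Ev 4: PC=7 idx=1 pred=N actual=T -> ctr[1]=1
Ev 5: PC=2 idx=2 pred=T actual=N -> ctr[2]=2
Ev 6: PC=5 idx=2 pred=T actual=T -> ctr[2]=3
Ev 7: PC=7 idx=1 pred=N actual=N -> ctr[1]=0
Ev 8: PC=7 idx=1 pred=N actual=N -> ctr[1]=0
Ev 9: PC=5 idx=2 pred=T actual=N -> ctr[2]=2
Ev 10: PC=7 idx=1 pred=N actual=T -> ctr[1]=1
Ev 11: PC=2 idx=2 pred=T actual=T -> ctr[2]=3
Ev 12: PC=5 idx=2 pred=T actual=T -> ctr[2]=3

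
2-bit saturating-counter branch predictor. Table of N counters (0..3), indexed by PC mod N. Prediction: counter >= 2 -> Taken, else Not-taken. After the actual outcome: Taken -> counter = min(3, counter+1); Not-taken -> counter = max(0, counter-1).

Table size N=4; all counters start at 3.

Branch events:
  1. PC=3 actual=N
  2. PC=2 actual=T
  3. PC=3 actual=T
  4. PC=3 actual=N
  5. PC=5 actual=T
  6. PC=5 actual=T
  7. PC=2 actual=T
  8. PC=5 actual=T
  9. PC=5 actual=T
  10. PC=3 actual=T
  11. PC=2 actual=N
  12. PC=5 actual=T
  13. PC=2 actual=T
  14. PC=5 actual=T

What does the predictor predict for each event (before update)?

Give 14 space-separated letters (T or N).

Ev 1: PC=3 idx=3 pred=T actual=N -> ctr[3]=2
Ev 2: PC=2 idx=2 pred=T actual=T -> ctr[2]=3
Ev 3: PC=3 idx=3 pred=T actual=T -> ctr[3]=3
Ev 4: PC=3 idx=3 pred=T actual=N -> ctr[3]=2
Ev 5: PC=5 idx=1 pred=T actual=T -> ctr[1]=3
Ev 6: PC=5 idx=1 pred=T actual=T -> ctr[1]=3
Ev 7: PC=2 idx=2 pred=T actual=T -> ctr[2]=3
Ev 8: PC=5 idx=1 pred=T actual=T -> ctr[1]=3
Ev 9: PC=5 idx=1 pred=T actual=T -> ctr[1]=3
Ev 10: PC=3 idx=3 pred=T actual=T -> ctr[3]=3
Ev 11: PC=2 idx=2 pred=T actual=N -> ctr[2]=2
Ev 12: PC=5 idx=1 pred=T actual=T -> ctr[1]=3
Ev 13: PC=2 idx=2 pred=T actual=T -> ctr[2]=3
Ev 14: PC=5 idx=1 pred=T actual=T -> ctr[1]=3

Answer: T T T T T T T T T T T T T T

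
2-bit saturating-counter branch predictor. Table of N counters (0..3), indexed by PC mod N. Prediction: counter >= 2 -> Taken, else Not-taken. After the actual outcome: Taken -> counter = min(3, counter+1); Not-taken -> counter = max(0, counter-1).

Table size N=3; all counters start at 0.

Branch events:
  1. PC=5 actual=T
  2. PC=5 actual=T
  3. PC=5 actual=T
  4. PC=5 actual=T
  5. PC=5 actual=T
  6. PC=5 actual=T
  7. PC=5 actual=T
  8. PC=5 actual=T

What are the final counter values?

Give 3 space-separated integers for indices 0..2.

Ev 1: PC=5 idx=2 pred=N actual=T -> ctr[2]=1
Ev 2: PC=5 idx=2 pred=N actual=T -> ctr[2]=2
Ev 3: PC=5 idx=2 pred=T actual=T -> ctr[2]=3
Ev 4: PC=5 idx=2 pred=T actual=T -> ctr[2]=3
Ev 5: PC=5 idx=2 pred=T actual=T -> ctr[2]=3
Ev 6: PC=5 idx=2 pred=T actual=T -> ctr[2]=3
Ev 7: PC=5 idx=2 pred=T actual=T -> ctr[2]=3
Ev 8: PC=5 idx=2 pred=T actual=T -> ctr[2]=3

Answer: 0 0 3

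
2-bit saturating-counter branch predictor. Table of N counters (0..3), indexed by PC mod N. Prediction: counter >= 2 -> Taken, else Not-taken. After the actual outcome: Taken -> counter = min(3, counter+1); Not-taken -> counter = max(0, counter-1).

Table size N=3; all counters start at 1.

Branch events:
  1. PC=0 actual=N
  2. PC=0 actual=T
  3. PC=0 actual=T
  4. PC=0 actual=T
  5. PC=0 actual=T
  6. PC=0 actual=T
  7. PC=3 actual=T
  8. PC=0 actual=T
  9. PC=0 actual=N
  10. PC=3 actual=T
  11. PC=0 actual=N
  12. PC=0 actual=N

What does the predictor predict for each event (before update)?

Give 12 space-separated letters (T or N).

Ev 1: PC=0 idx=0 pred=N actual=N -> ctr[0]=0
Ev 2: PC=0 idx=0 pred=N actual=T -> ctr[0]=1
Ev 3: PC=0 idx=0 pred=N actual=T -> ctr[0]=2
Ev 4: PC=0 idx=0 pred=T actual=T -> ctr[0]=3
Ev 5: PC=0 idx=0 pred=T actual=T -> ctr[0]=3
Ev 6: PC=0 idx=0 pred=T actual=T -> ctr[0]=3
Ev 7: PC=3 idx=0 pred=T actual=T -> ctr[0]=3
Ev 8: PC=0 idx=0 pred=T actual=T -> ctr[0]=3
Ev 9: PC=0 idx=0 pred=T actual=N -> ctr[0]=2
Ev 10: PC=3 idx=0 pred=T actual=T -> ctr[0]=3
Ev 11: PC=0 idx=0 pred=T actual=N -> ctr[0]=2
Ev 12: PC=0 idx=0 pred=T actual=N -> ctr[0]=1

Answer: N N N T T T T T T T T T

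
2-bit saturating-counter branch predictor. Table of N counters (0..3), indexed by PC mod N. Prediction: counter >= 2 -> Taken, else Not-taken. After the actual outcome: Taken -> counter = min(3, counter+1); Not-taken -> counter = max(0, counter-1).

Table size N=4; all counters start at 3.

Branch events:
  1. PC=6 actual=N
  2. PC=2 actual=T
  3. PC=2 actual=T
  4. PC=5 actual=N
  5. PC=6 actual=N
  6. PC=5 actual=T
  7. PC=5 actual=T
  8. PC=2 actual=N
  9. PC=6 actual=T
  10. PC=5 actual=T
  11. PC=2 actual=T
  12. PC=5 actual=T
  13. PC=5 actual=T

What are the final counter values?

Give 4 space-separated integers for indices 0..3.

Ev 1: PC=6 idx=2 pred=T actual=N -> ctr[2]=2
Ev 2: PC=2 idx=2 pred=T actual=T -> ctr[2]=3
Ev 3: PC=2 idx=2 pred=T actual=T -> ctr[2]=3
Ev 4: PC=5 idx=1 pred=T actual=N -> ctr[1]=2
Ev 5: PC=6 idx=2 pred=T actual=N -> ctr[2]=2
Ev 6: PC=5 idx=1 pred=T actual=T -> ctr[1]=3
Ev 7: PC=5 idx=1 pred=T actual=T -> ctr[1]=3
Ev 8: PC=2 idx=2 pred=T actual=N -> ctr[2]=1
Ev 9: PC=6 idx=2 pred=N actual=T -> ctr[2]=2
Ev 10: PC=5 idx=1 pred=T actual=T -> ctr[1]=3
Ev 11: PC=2 idx=2 pred=T actual=T -> ctr[2]=3
Ev 12: PC=5 idx=1 pred=T actual=T -> ctr[1]=3
Ev 13: PC=5 idx=1 pred=T actual=T -> ctr[1]=3

Answer: 3 3 3 3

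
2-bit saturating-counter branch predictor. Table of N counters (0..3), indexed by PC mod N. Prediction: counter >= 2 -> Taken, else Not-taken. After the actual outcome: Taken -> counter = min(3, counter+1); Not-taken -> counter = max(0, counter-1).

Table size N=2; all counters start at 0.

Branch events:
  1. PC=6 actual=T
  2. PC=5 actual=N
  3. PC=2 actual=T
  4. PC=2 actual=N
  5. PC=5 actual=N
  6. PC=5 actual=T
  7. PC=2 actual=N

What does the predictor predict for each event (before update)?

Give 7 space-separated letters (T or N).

Ev 1: PC=6 idx=0 pred=N actual=T -> ctr[0]=1
Ev 2: PC=5 idx=1 pred=N actual=N -> ctr[1]=0
Ev 3: PC=2 idx=0 pred=N actual=T -> ctr[0]=2
Ev 4: PC=2 idx=0 pred=T actual=N -> ctr[0]=1
Ev 5: PC=5 idx=1 pred=N actual=N -> ctr[1]=0
Ev 6: PC=5 idx=1 pred=N actual=T -> ctr[1]=1
Ev 7: PC=2 idx=0 pred=N actual=N -> ctr[0]=0

Answer: N N N T N N N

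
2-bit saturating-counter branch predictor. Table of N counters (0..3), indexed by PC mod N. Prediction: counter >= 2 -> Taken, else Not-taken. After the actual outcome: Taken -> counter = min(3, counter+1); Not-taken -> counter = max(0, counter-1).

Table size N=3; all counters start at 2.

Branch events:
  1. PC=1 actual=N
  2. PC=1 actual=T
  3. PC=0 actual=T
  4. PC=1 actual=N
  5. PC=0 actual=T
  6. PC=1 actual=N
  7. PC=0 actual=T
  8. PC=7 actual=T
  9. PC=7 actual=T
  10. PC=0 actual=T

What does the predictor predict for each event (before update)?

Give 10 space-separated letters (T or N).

Ev 1: PC=1 idx=1 pred=T actual=N -> ctr[1]=1
Ev 2: PC=1 idx=1 pred=N actual=T -> ctr[1]=2
Ev 3: PC=0 idx=0 pred=T actual=T -> ctr[0]=3
Ev 4: PC=1 idx=1 pred=T actual=N -> ctr[1]=1
Ev 5: PC=0 idx=0 pred=T actual=T -> ctr[0]=3
Ev 6: PC=1 idx=1 pred=N actual=N -> ctr[1]=0
Ev 7: PC=0 idx=0 pred=T actual=T -> ctr[0]=3
Ev 8: PC=7 idx=1 pred=N actual=T -> ctr[1]=1
Ev 9: PC=7 idx=1 pred=N actual=T -> ctr[1]=2
Ev 10: PC=0 idx=0 pred=T actual=T -> ctr[0]=3

Answer: T N T T T N T N N T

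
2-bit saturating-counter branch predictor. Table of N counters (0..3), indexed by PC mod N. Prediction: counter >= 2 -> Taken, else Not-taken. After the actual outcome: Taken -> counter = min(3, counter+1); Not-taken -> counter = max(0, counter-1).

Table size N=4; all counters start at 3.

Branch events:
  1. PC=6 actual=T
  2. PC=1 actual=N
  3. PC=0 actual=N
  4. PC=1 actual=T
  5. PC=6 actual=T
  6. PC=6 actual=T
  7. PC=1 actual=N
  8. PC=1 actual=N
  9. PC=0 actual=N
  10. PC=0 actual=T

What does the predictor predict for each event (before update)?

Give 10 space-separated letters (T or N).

Ev 1: PC=6 idx=2 pred=T actual=T -> ctr[2]=3
Ev 2: PC=1 idx=1 pred=T actual=N -> ctr[1]=2
Ev 3: PC=0 idx=0 pred=T actual=N -> ctr[0]=2
Ev 4: PC=1 idx=1 pred=T actual=T -> ctr[1]=3
Ev 5: PC=6 idx=2 pred=T actual=T -> ctr[2]=3
Ev 6: PC=6 idx=2 pred=T actual=T -> ctr[2]=3
Ev 7: PC=1 idx=1 pred=T actual=N -> ctr[1]=2
Ev 8: PC=1 idx=1 pred=T actual=N -> ctr[1]=1
Ev 9: PC=0 idx=0 pred=T actual=N -> ctr[0]=1
Ev 10: PC=0 idx=0 pred=N actual=T -> ctr[0]=2

Answer: T T T T T T T T T N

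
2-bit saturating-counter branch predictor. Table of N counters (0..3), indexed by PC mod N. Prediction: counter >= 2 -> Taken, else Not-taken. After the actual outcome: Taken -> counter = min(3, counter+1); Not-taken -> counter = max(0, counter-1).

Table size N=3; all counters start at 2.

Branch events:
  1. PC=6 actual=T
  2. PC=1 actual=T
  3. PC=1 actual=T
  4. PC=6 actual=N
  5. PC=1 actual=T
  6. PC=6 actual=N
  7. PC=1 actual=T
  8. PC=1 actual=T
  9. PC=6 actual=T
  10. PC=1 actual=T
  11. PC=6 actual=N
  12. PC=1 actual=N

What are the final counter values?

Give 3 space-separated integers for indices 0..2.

Ev 1: PC=6 idx=0 pred=T actual=T -> ctr[0]=3
Ev 2: PC=1 idx=1 pred=T actual=T -> ctr[1]=3
Ev 3: PC=1 idx=1 pred=T actual=T -> ctr[1]=3
Ev 4: PC=6 idx=0 pred=T actual=N -> ctr[0]=2
Ev 5: PC=1 idx=1 pred=T actual=T -> ctr[1]=3
Ev 6: PC=6 idx=0 pred=T actual=N -> ctr[0]=1
Ev 7: PC=1 idx=1 pred=T actual=T -> ctr[1]=3
Ev 8: PC=1 idx=1 pred=T actual=T -> ctr[1]=3
Ev 9: PC=6 idx=0 pred=N actual=T -> ctr[0]=2
Ev 10: PC=1 idx=1 pred=T actual=T -> ctr[1]=3
Ev 11: PC=6 idx=0 pred=T actual=N -> ctr[0]=1
Ev 12: PC=1 idx=1 pred=T actual=N -> ctr[1]=2

Answer: 1 2 2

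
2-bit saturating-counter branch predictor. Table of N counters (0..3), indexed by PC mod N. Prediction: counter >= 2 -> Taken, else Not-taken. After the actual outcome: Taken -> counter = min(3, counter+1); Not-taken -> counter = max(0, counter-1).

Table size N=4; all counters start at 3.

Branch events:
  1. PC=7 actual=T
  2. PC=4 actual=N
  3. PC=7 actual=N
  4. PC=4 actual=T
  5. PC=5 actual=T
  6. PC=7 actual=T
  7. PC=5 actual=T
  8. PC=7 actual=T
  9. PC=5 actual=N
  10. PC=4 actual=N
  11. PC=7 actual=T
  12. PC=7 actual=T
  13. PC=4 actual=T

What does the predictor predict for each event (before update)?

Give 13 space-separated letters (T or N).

Ev 1: PC=7 idx=3 pred=T actual=T -> ctr[3]=3
Ev 2: PC=4 idx=0 pred=T actual=N -> ctr[0]=2
Ev 3: PC=7 idx=3 pred=T actual=N -> ctr[3]=2
Ev 4: PC=4 idx=0 pred=T actual=T -> ctr[0]=3
Ev 5: PC=5 idx=1 pred=T actual=T -> ctr[1]=3
Ev 6: PC=7 idx=3 pred=T actual=T -> ctr[3]=3
Ev 7: PC=5 idx=1 pred=T actual=T -> ctr[1]=3
Ev 8: PC=7 idx=3 pred=T actual=T -> ctr[3]=3
Ev 9: PC=5 idx=1 pred=T actual=N -> ctr[1]=2
Ev 10: PC=4 idx=0 pred=T actual=N -> ctr[0]=2
Ev 11: PC=7 idx=3 pred=T actual=T -> ctr[3]=3
Ev 12: PC=7 idx=3 pred=T actual=T -> ctr[3]=3
Ev 13: PC=4 idx=0 pred=T actual=T -> ctr[0]=3

Answer: T T T T T T T T T T T T T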